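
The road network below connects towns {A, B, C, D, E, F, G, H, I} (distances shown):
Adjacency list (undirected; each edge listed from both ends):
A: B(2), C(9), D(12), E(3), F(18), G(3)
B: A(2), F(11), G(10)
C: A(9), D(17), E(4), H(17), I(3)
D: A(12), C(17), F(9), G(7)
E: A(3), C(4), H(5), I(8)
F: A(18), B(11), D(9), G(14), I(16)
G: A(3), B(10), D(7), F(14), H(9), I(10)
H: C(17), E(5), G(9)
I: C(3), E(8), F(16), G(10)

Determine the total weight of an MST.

Grow the tree from I using Prim:
Step 1: cheapest edge leaving the tree is C—I (3); add C.
Step 2: cheapest edge leaving the tree is C—E (4); add E.
Step 3: cheapest edge leaving the tree is A—E (3); add A.
Step 4: cheapest edge leaving the tree is A—B (2); add B.
Step 5: cheapest edge leaving the tree is A—G (3); add G.
Step 6: cheapest edge leaving the tree is E—H (5); add H.
Step 7: cheapest edge leaving the tree is D—G (7); add D.
Step 8: cheapest edge leaving the tree is D—F (9); add F.
MST edges: C—I, C—E, A—E, A—B, A—G, E—H, D—G, D—F; total weight 3+4+3+2+3+5+7+9 = 36.

36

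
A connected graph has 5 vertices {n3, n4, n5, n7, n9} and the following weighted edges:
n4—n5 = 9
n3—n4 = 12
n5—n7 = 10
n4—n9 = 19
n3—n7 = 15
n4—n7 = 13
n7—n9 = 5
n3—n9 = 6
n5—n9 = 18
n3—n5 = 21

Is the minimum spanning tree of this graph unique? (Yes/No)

Yes

Sort edges by weight, then run Kruskal:
n7—n9 (5): add — endpoints in different components.
n3—n9 (6): add — endpoints in different components.
n4—n5 (9): add — endpoints in different components.
n5—n7 (10): add — endpoints in different components.
Every non-tree edge has weight strictly greater than the heaviest edge on the tree path between its endpoints, so the MST is unique.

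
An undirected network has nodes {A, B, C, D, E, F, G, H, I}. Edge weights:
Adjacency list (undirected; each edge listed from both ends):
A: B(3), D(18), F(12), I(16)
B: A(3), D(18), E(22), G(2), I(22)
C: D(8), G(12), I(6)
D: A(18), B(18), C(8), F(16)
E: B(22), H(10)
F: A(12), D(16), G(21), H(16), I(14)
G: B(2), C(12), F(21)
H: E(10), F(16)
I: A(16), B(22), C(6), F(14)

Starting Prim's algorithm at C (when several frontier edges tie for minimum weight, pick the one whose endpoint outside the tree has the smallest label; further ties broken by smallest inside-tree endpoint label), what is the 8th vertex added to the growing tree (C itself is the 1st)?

H

Prim's algorithm from C:
Step 1: cheapest edge leaving the tree is C—I (6); add I.
Step 2: cheapest edge leaving the tree is C—D (8); add D.
Step 3: cheapest edge leaving the tree is C—G (12); add G.
Step 4: cheapest edge leaving the tree is B—G (2); add B.
Step 5: cheapest edge leaving the tree is A—B (3); add A.
Step 6: cheapest edge leaving the tree is A—F (12); add F.
Step 7: cheapest edge leaving the tree is F—H (16); add H.
Step 8: cheapest edge leaving the tree is E—H (10); add E.
Vertex order: C, I, D, G, B, A, F, H, E. The 8th vertex is H.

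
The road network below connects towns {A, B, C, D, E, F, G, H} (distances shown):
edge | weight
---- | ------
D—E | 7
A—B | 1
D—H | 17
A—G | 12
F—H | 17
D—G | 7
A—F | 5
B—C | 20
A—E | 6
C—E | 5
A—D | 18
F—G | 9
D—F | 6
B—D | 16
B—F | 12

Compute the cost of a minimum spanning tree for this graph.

47

Prim, starting at C.
Step 1: cheapest edge leaving the tree is C—E (5); add E.
Step 2: cheapest edge leaving the tree is A—E (6); add A.
Step 3: cheapest edge leaving the tree is A—B (1); add B.
Step 4: cheapest edge leaving the tree is A—F (5); add F.
Step 5: cheapest edge leaving the tree is D—F (6); add D.
Step 6: cheapest edge leaving the tree is D—G (7); add G.
Step 7: cheapest edge leaving the tree is D—H (17); add H.
MST edges: C—E, A—E, A—B, A—F, D—F, D—G, D—H; total weight 5+6+1+5+6+7+17 = 47.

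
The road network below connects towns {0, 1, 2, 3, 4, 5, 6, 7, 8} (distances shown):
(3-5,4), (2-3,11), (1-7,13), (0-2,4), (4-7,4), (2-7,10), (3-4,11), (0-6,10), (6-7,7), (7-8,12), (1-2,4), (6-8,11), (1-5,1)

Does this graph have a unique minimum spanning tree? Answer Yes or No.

No

Kruskal's algorithm — process edges by increasing weight (ties by edge label):
1-5 (1): add — endpoints in different components.
0-2 (4): add — endpoints in different components.
1-2 (4): add — endpoints in different components.
3-5 (4): add — endpoints in different components.
4-7 (4): add — endpoints in different components.
6-7 (7): add — endpoints in different components.
0-6 (10): add — endpoints in different components.
2-7 (10): skip — 2 and 7 already connected.
2-3 (11): skip — 2 and 3 already connected.
3-4 (11): skip — 3 and 4 already connected.
6-8 (11): add — endpoints in different components.
Non-tree edge 2-7 has weight 10, equal to the heaviest edge on its tree cycle — swapping gives another MST of the same weight. Not unique.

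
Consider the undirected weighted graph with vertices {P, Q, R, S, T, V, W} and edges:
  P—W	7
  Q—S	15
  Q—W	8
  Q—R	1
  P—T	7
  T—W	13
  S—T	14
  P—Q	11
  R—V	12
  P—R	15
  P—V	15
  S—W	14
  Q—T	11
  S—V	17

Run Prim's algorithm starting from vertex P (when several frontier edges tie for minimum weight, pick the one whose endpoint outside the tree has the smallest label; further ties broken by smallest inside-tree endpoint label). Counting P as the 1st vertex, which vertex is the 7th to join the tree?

Grow the tree from P using Prim:
Step 1: cheapest edge leaving the tree is P—T (7); add T.
Step 2: cheapest edge leaving the tree is P—W (7); add W.
Step 3: cheapest edge leaving the tree is Q—W (8); add Q.
Step 4: cheapest edge leaving the tree is Q—R (1); add R.
Step 5: cheapest edge leaving the tree is R—V (12); add V.
Step 6: cheapest edge leaving the tree is S—T (14); add S.
Vertex order: P, T, W, Q, R, V, S. The 7th vertex is S.

S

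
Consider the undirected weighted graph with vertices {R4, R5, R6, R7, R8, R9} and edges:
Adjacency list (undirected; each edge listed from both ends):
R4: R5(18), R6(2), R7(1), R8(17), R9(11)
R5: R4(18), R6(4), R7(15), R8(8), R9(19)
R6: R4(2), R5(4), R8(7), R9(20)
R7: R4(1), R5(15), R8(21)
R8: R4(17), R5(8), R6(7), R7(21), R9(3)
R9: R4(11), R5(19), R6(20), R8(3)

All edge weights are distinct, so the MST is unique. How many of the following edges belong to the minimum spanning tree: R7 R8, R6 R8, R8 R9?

Sort edges by weight, then run Kruskal:
R4 R7 (1): add — endpoints in different components.
R4 R6 (2): add — endpoints in different components.
R8 R9 (3): add — endpoints in different components.
R5 R6 (4): add — endpoints in different components.
R6 R8 (7): add — endpoints in different components.
MST edge set: {R4 R7, R4 R6, R8 R9, R5 R6, R6 R8}.
Of the listed edges, {R6 R8, R8 R9} are in the MST → 2.

2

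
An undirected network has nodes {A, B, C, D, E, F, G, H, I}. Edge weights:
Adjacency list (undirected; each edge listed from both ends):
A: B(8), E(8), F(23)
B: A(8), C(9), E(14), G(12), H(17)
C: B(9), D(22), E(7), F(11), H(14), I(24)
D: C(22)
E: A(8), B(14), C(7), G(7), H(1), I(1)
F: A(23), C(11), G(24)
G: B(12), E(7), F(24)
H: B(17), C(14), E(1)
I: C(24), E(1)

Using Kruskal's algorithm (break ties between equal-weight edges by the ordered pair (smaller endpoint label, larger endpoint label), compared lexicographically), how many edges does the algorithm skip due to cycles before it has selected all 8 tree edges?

Kruskal's algorithm — process edges by increasing weight (ties by edge label):
E-H (1): add — endpoints in different components.
E-I (1): add — endpoints in different components.
C-E (7): add — endpoints in different components.
E-G (7): add — endpoints in different components.
A-B (8): add — endpoints in different components.
A-E (8): add — endpoints in different components.
B-C (9): skip — B and C already connected.
C-F (11): add — endpoints in different components.
B-G (12): skip — B and G already connected.
B-E (14): skip — B and E already connected.
C-H (14): skip — C and H already connected.
B-H (17): skip — B and H already connected.
C-D (22): add — endpoints in different components.
Edges rejected before the tree was complete: 5.

5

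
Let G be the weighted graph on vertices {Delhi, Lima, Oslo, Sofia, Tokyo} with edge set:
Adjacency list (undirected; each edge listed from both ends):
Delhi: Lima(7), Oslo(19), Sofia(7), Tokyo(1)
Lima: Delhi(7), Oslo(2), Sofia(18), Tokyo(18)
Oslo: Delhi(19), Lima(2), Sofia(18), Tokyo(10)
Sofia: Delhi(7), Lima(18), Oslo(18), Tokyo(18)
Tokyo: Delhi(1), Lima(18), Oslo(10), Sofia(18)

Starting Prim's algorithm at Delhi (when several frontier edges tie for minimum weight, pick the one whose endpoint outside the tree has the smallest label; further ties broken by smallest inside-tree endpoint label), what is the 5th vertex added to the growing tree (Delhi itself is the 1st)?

Grow the tree from Delhi using Prim:
Step 1: cheapest edge leaving the tree is Delhi-Tokyo (1); add Tokyo.
Step 2: cheapest edge leaving the tree is Delhi-Lima (7); add Lima.
Step 3: cheapest edge leaving the tree is Lima-Oslo (2); add Oslo.
Step 4: cheapest edge leaving the tree is Delhi-Sofia (7); add Sofia.
Vertex order: Delhi, Tokyo, Lima, Oslo, Sofia. The 5th vertex is Sofia.

Sofia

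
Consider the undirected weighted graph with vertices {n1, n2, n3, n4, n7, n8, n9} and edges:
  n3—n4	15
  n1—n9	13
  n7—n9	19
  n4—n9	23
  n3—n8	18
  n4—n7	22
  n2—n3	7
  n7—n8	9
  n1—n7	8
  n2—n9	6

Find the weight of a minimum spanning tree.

Prim's algorithm from n7:
Step 1: frontier [n1—n7 8, n7—n8 9, n7—n9 19, n4—n7 22] → take n1—n7 (8); add n1.
Step 2: frontier [n1—n9 13, n7—n8 9, n7—n9 19, n4—n7 22] → take n7—n8 (9); add n8.
Step 3: frontier [n1—n9 13, n7—n9 19, n4—n7 22, n3—n8 18] → take n1—n9 (13); add n9.
Step 4: frontier [n4—n7 22, n3—n8 18, n2—n9 6, n4—n9 23] → take n2—n9 (6); add n2.
Step 5: frontier [n2—n3 7, n4—n7 22, n3—n8 18, n4—n9 23] → take n2—n3 (7); add n3.
Step 6: frontier [n3—n4 15, n4—n7 22, n4—n9 23] → take n3—n4 (15); add n4.
MST edges: n1—n7, n7—n8, n1—n9, n2—n9, n2—n3, n3—n4; total weight 8+9+13+6+7+15 = 58.

58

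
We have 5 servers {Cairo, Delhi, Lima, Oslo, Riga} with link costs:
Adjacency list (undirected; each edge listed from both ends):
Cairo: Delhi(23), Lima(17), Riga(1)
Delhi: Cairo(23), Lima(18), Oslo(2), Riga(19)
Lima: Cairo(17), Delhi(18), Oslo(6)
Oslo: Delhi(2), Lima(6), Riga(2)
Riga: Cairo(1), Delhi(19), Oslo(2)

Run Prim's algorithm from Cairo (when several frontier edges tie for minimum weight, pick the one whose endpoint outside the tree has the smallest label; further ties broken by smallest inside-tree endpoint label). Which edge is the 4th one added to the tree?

Lima-Oslo

Prim, starting at Cairo.
Step 1: cheapest edge leaving the tree is Cairo–Riga (1); add Riga.
Step 2: cheapest edge leaving the tree is Oslo–Riga (2); add Oslo.
Step 3: cheapest edge leaving the tree is Delhi–Oslo (2); add Delhi.
Step 4: cheapest edge leaving the tree is Lima–Oslo (6); add Lima.
The 4th edge added is Lima–Oslo.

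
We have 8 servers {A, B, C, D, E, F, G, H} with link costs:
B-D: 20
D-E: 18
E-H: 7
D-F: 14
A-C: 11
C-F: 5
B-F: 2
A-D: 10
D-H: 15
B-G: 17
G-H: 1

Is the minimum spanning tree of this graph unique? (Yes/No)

Kruskal: consider edges lightest-first.
G-H (1): add — endpoints in different components.
B-F (2): add — endpoints in different components.
C-F (5): add — endpoints in different components.
E-H (7): add — endpoints in different components.
A-D (10): add — endpoints in different components.
A-C (11): add — endpoints in different components.
D-F (14): skip — D and F already connected.
D-H (15): add — endpoints in different components.
Every non-tree edge has weight strictly greater than the heaviest edge on the tree path between its endpoints, so the MST is unique.

Yes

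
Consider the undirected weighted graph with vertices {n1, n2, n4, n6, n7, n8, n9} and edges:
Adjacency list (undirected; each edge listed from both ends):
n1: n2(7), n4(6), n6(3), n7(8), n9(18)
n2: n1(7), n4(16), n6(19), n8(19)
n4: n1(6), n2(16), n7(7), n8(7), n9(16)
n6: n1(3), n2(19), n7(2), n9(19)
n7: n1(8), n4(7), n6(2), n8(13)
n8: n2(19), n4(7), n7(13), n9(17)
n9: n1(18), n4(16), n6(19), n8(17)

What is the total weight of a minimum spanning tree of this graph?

Grow the tree from n7 using Prim:
Step 1: cheapest edge leaving the tree is n6-n7 (2); add n6.
Step 2: cheapest edge leaving the tree is n1-n6 (3); add n1.
Step 3: cheapest edge leaving the tree is n1-n4 (6); add n4.
Step 4: cheapest edge leaving the tree is n1-n2 (7); add n2.
Step 5: cheapest edge leaving the tree is n4-n8 (7); add n8.
Step 6: cheapest edge leaving the tree is n4-n9 (16); add n9.
MST edges: n6-n7, n1-n6, n1-n4, n1-n2, n4-n8, n4-n9; total weight 2+3+6+7+7+16 = 41.

41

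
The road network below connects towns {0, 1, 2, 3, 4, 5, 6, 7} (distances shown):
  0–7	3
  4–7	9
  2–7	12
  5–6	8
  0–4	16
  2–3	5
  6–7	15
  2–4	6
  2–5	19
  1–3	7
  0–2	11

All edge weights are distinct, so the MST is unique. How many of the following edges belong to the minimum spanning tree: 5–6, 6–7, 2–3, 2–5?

Kruskal: consider edges lightest-first.
0–7 (3): add — endpoints in different components.
2–3 (5): add — endpoints in different components.
2–4 (6): add — endpoints in different components.
1–3 (7): add — endpoints in different components.
5–6 (8): add — endpoints in different components.
4–7 (9): add — endpoints in different components.
0–2 (11): skip — 0 and 2 already connected.
2–7 (12): skip — 2 and 7 already connected.
6–7 (15): add — endpoints in different components.
MST edge set: {0–7, 2–3, 2–4, 1–3, 5–6, 4–7, 6–7}.
Of the listed edges, {5–6, 6–7, 2–3} are in the MST → 3.

3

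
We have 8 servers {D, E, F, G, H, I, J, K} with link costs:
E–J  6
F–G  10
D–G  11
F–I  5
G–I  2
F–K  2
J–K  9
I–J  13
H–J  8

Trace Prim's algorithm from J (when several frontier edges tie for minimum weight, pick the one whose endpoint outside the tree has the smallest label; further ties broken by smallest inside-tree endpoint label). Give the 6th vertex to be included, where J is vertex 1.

I

Grow the tree from J using Prim:
Step 1: cheapest edge leaving the tree is E–J (6); add E.
Step 2: cheapest edge leaving the tree is H–J (8); add H.
Step 3: cheapest edge leaving the tree is J–K (9); add K.
Step 4: cheapest edge leaving the tree is F–K (2); add F.
Step 5: cheapest edge leaving the tree is F–I (5); add I.
Step 6: cheapest edge leaving the tree is G–I (2); add G.
Step 7: cheapest edge leaving the tree is D–G (11); add D.
Vertex order: J, E, H, K, F, I, G, D. The 6th vertex is I.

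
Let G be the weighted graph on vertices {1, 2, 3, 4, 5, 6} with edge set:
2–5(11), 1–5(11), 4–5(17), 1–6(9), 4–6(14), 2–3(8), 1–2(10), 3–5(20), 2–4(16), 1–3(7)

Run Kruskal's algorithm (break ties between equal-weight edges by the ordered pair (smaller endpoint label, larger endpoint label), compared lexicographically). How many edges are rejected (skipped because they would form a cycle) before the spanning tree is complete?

Kruskal: consider edges lightest-first.
1–3 (7): add — endpoints in different components.
2–3 (8): add — endpoints in different components.
1–6 (9): add — endpoints in different components.
1–2 (10): skip — 1 and 2 already connected.
1–5 (11): add — endpoints in different components.
2–5 (11): skip — 2 and 5 already connected.
4–6 (14): add — endpoints in different components.
Edges rejected before the tree was complete: 2.

2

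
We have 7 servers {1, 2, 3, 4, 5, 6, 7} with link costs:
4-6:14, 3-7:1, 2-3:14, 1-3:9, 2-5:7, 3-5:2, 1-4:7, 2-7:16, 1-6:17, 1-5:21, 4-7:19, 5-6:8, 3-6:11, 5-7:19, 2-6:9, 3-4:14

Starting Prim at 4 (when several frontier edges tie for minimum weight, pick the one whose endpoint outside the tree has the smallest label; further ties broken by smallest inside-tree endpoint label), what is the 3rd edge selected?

Prim's algorithm from 4:
Step 1: cheapest edge leaving the tree is 1-4 (7); add 1.
Step 2: cheapest edge leaving the tree is 1-3 (9); add 3.
Step 3: cheapest edge leaving the tree is 3-7 (1); add 7.
Step 4: cheapest edge leaving the tree is 3-5 (2); add 5.
Step 5: cheapest edge leaving the tree is 2-5 (7); add 2.
Step 6: cheapest edge leaving the tree is 5-6 (8); add 6.
The 3rd edge added is 3-7.

3-7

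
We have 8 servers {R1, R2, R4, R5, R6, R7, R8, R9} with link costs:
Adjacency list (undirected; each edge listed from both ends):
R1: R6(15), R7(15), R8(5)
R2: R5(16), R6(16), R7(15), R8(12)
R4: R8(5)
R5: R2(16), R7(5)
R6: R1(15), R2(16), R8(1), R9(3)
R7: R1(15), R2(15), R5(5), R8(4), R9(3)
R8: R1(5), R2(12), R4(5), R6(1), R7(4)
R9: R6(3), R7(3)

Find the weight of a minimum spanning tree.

34

Prim's algorithm from R8:
Step 1: cheapest edge leaving the tree is R6–R8 (1); add R6.
Step 2: cheapest edge leaving the tree is R6–R9 (3); add R9.
Step 3: cheapest edge leaving the tree is R7–R9 (3); add R7.
Step 4: cheapest edge leaving the tree is R1–R8 (5); add R1.
Step 5: cheapest edge leaving the tree is R4–R8 (5); add R4.
Step 6: cheapest edge leaving the tree is R5–R7 (5); add R5.
Step 7: cheapest edge leaving the tree is R2–R8 (12); add R2.
MST edges: R6–R8, R6–R9, R7–R9, R1–R8, R4–R8, R5–R7, R2–R8; total weight 1+3+3+5+5+5+12 = 34.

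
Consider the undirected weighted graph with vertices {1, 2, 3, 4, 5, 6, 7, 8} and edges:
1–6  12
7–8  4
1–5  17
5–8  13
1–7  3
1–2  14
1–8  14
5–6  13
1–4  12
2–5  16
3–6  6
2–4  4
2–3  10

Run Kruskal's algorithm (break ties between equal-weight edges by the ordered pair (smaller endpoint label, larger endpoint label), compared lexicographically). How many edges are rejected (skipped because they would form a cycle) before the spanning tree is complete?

1

Kruskal's algorithm — process edges by increasing weight (ties by edge label):
1–7 (3): add — endpoints in different components.
2–4 (4): add — endpoints in different components.
7–8 (4): add — endpoints in different components.
3–6 (6): add — endpoints in different components.
2–3 (10): add — endpoints in different components.
1–4 (12): add — endpoints in different components.
1–6 (12): skip — 1 and 6 already connected.
5–6 (13): add — endpoints in different components.
Edges rejected before the tree was complete: 1.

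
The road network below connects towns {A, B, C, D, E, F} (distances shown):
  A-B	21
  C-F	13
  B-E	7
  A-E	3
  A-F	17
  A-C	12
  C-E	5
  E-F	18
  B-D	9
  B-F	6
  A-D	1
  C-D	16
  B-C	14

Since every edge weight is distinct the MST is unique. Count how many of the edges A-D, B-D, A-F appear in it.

1

Kruskal's algorithm — process edges by increasing weight (ties by edge label):
A-D (1): add — endpoints in different components.
A-E (3): add — endpoints in different components.
C-E (5): add — endpoints in different components.
B-F (6): add — endpoints in different components.
B-E (7): add — endpoints in different components.
MST edge set: {A-D, A-E, C-E, B-F, B-E}.
Of the listed edges, {A-D} are in the MST → 1.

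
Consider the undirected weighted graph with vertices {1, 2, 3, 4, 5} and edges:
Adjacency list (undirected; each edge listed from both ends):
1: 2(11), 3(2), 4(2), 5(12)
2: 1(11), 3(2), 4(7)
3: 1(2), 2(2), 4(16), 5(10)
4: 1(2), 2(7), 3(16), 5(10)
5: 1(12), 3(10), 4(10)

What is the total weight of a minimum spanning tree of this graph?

16

Kruskal: consider edges lightest-first.
1 3 (2): add. Components now {1,3} {2} {4} {5}
1 4 (2): add. Components now {1,3,4} {2} {5}
2 3 (2): add. Components now {1,2,3,4} {5}
2 4 (7): skip — 2 and 4 already connected.
3 5 (10): add. Components now {1,2,3,4,5}
MST edges: 1 3, 1 4, 2 3, 3 5; total weight 2+2+2+10 = 16.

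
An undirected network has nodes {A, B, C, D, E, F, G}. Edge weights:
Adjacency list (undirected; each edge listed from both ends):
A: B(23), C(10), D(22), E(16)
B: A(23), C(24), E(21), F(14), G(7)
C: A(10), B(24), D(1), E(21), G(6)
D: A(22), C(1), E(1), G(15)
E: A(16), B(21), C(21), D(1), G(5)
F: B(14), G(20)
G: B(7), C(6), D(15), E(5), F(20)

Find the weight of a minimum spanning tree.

Prim, starting at G.
Step 1: cheapest edge leaving the tree is E–G (5); add E.
Step 2: cheapest edge leaving the tree is D–E (1); add D.
Step 3: cheapest edge leaving the tree is C–D (1); add C.
Step 4: cheapest edge leaving the tree is B–G (7); add B.
Step 5: cheapest edge leaving the tree is A–C (10); add A.
Step 6: cheapest edge leaving the tree is B–F (14); add F.
MST edges: E–G, D–E, C–D, B–G, A–C, B–F; total weight 5+1+1+7+10+14 = 38.

38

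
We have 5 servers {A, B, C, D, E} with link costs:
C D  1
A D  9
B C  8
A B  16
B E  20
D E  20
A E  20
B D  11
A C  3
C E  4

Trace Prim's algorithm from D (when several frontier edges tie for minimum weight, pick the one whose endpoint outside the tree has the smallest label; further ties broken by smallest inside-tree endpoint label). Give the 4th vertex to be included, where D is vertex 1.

Prim's algorithm from D:
Step 1: frontier [C D 1, A D 9, B D 11, D E 20] → take C D (1); add C.
Step 2: frontier [A C 3, C E 4, B C 8, A D 9, B D 11, D E 20] → take A C (3); add A.
Step 3: frontier [A B 16, A E 20, C E 4, B C 8, B D 11, D E 20] → take C E (4); add E.
Step 4: frontier [A B 16, B C 8, B D 11, B E 20] → take B C (8); add B.
Vertex order: D, C, A, E, B. The 4th vertex is E.

E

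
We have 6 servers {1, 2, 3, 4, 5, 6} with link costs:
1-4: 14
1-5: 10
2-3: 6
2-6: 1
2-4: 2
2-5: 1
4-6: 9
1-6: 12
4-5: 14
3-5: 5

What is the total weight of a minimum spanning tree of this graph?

19

Prim's algorithm from 1:
Step 1: frontier [1-5 10, 1-6 12, 1-4 14] → take 1-5 (10); add 5.
Step 2: frontier [1-6 12, 1-4 14, 2-5 1, 3-5 5, 4-5 14] → take 2-5 (1); add 2.
Step 3: frontier [1-6 12, 1-4 14, 2-6 1, 2-4 2, 2-3 6, 3-5 5, 4-5 14] → take 2-6 (1); add 6.
Step 4: frontier [1-4 14, 2-4 2, 2-3 6, 3-5 5, 4-5 14, 4-6 9] → take 2-4 (2); add 4.
Step 5: frontier [2-3 6, 3-5 5] → take 3-5 (5); add 3.
MST edges: 1-5, 2-5, 2-6, 2-4, 3-5; total weight 10+1+1+2+5 = 19.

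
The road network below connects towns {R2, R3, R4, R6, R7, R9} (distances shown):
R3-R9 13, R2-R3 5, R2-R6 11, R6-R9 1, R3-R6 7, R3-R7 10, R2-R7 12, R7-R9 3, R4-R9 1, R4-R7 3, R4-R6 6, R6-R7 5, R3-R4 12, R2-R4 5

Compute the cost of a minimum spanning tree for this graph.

Sort edges by weight, then run Kruskal:
R4-R9 (1): add. Components now {R7} {R6} {R2} {R3} {R4,R9}
R6-R9 (1): add. Components now {R7} {R4,R6,R9} {R2} {R3}
R4-R7 (3): add. Components now {R4,R6,R7,R9} {R2} {R3}
R7-R9 (3): skip — R7 and R9 already connected.
R2-R3 (5): add. Components now {R4,R6,R7,R9} {R2,R3}
R2-R4 (5): add. Components now {R2,R3,R4,R6,R7,R9}
MST edges: R4-R9, R6-R9, R4-R7, R2-R3, R2-R4; total weight 1+1+3+5+5 = 15.

15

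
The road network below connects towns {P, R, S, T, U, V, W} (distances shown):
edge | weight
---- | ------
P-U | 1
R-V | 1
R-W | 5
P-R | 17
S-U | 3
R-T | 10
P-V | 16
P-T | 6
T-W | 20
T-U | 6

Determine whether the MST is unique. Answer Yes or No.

No

Kruskal's algorithm — process edges by increasing weight (ties by edge label):
P-U (1): add — endpoints in different components.
R-V (1): add — endpoints in different components.
S-U (3): add — endpoints in different components.
R-W (5): add — endpoints in different components.
P-T (6): add — endpoints in different components.
T-U (6): skip — U and T already connected.
R-T (10): add — endpoints in different components.
Non-tree edge T-U has weight 6, equal to the heaviest edge on its tree cycle — swapping gives another MST of the same weight. Not unique.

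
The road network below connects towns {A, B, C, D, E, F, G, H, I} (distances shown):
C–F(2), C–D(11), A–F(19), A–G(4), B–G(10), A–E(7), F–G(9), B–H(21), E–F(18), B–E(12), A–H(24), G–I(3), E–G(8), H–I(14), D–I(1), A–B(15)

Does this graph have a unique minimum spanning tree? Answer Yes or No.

Sort edges by weight, then run Kruskal:
D–I (1): add — endpoints in different components.
C–F (2): add — endpoints in different components.
G–I (3): add — endpoints in different components.
A–G (4): add — endpoints in different components.
A–E (7): add — endpoints in different components.
E–G (8): skip — E and G already connected.
F–G (9): add — endpoints in different components.
B–G (10): add — endpoints in different components.
C–D (11): skip — C and D already connected.
B–E (12): skip — B and E already connected.
H–I (14): add — endpoints in different components.
Every non-tree edge has weight strictly greater than the heaviest edge on the tree path between its endpoints, so the MST is unique.

Yes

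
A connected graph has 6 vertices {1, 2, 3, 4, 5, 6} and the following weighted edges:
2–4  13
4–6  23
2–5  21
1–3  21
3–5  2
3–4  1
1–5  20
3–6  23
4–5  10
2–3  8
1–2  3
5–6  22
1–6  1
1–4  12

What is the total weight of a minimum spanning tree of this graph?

15

Grow the tree from 5 using Prim:
Step 1: frontier [3–5 2, 4–5 10, 1–5 20, 2–5 21, 5–6 22] → take 3–5 (2); add 3.
Step 2: frontier [3–4 1, 2–3 8, 1–3 21, 3–6 23, 4–5 10, 1–5 20, 2–5 21, 5–6 22] → take 3–4 (1); add 4.
Step 3: frontier [2–3 8, 1–3 21, 3–6 23, 1–4 12, 2–4 13, 4–6 23, 1–5 20, 2–5 21, 5–6 22] → take 2–3 (8); add 2.
Step 4: frontier [1–2 3, 1–3 21, 3–6 23, 1–4 12, 4–6 23, 1–5 20, 5–6 22] → take 1–2 (3); add 1.
Step 5: frontier [1–6 1, 3–6 23, 4–6 23, 5–6 22] → take 1–6 (1); add 6.
MST edges: 3–5, 3–4, 2–3, 1–2, 1–6; total weight 2+1+8+3+1 = 15.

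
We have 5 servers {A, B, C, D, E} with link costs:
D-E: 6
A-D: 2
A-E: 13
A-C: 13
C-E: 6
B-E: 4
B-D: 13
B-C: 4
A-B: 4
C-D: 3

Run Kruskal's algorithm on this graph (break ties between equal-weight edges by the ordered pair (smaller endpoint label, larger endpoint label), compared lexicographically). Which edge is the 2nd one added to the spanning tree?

Kruskal: consider edges lightest-first.
A-D (2): add. Components now {A,D} {B} {C} {E}
C-D (3): add. Components now {A,C,D} {B} {E}
A-B (4): add. Components now {A,B,C,D} {E}
B-C (4): skip — B and C already connected.
B-E (4): add. Components now {A,B,C,D,E}
The 2nd edge added is C-D.

C-D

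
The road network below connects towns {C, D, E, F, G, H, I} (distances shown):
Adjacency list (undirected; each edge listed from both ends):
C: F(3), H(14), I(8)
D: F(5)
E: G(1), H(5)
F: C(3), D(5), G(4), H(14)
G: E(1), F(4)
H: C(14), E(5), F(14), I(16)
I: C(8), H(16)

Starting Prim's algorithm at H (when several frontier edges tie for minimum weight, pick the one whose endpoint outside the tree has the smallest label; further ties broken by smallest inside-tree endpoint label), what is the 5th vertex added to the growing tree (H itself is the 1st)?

C

Prim, starting at H.
Step 1: frontier [E—H 5, C—H 14, F—H 14, H—I 16] → take E—H (5); add E.
Step 2: frontier [E—G 1, C—H 14, F—H 14, H—I 16] → take E—G (1); add G.
Step 3: frontier [F—G 4, C—H 14, F—H 14, H—I 16] → take F—G (4); add F.
Step 4: frontier [C—F 3, D—F 5, C—H 14, H—I 16] → take C—F (3); add C.
Step 5: frontier [C—I 8, D—F 5, H—I 16] → take D—F (5); add D.
Step 6: frontier [C—I 8, H—I 16] → take C—I (8); add I.
Vertex order: H, E, G, F, C, D, I. The 5th vertex is C.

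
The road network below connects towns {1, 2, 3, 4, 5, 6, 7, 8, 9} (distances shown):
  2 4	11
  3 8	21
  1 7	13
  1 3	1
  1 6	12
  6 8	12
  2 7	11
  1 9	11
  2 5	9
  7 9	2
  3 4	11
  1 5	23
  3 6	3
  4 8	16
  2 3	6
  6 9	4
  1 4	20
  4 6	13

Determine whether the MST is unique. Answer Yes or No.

No

Kruskal: consider edges lightest-first.
1 3 (1): add — endpoints in different components.
7 9 (2): add — endpoints in different components.
3 6 (3): add — endpoints in different components.
6 9 (4): add — endpoints in different components.
2 3 (6): add — endpoints in different components.
2 5 (9): add — endpoints in different components.
1 9 (11): skip — 1 and 9 already connected.
2 4 (11): add — endpoints in different components.
2 7 (11): skip — 2 and 7 already connected.
3 4 (11): skip — 3 and 4 already connected.
1 6 (12): skip — 1 and 6 already connected.
6 8 (12): add — endpoints in different components.
Non-tree edge 3 4 has weight 11, equal to the heaviest edge on its tree cycle — swapping gives another MST of the same weight. Not unique.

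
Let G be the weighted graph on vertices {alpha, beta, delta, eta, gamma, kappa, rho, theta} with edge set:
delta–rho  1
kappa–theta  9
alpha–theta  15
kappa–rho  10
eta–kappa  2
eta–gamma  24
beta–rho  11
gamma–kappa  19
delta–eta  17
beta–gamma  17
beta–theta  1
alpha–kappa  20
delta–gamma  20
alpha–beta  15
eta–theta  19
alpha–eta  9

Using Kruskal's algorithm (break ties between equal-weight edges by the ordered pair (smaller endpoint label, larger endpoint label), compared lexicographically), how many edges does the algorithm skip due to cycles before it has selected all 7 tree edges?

Kruskal's algorithm — process edges by increasing weight (ties by edge label):
beta–theta (1): add — endpoints in different components.
delta–rho (1): add — endpoints in different components.
eta–kappa (2): add — endpoints in different components.
alpha–eta (9): add — endpoints in different components.
kappa–theta (9): add — endpoints in different components.
kappa–rho (10): add — endpoints in different components.
beta–rho (11): skip — rho and beta already connected.
alpha–beta (15): skip — alpha and beta already connected.
alpha–theta (15): skip — theta and alpha already connected.
beta–gamma (17): add — endpoints in different components.
Edges rejected before the tree was complete: 3.

3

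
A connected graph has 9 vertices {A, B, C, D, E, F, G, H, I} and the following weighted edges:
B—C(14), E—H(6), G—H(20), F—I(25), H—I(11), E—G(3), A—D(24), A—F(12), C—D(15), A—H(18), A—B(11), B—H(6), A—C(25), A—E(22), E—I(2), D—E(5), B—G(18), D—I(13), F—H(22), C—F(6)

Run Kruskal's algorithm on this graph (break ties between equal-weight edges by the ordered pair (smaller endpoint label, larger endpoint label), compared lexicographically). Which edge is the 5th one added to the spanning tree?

C-F

Sort edges by weight, then run Kruskal:
E—I (2): add — endpoints in different components.
E—G (3): add — endpoints in different components.
D—E (5): add — endpoints in different components.
B—H (6): add — endpoints in different components.
C—F (6): add — endpoints in different components.
E—H (6): add — endpoints in different components.
A—B (11): add — endpoints in different components.
H—I (11): skip — H and I already connected.
A—F (12): add — endpoints in different components.
The 5th edge added is C—F.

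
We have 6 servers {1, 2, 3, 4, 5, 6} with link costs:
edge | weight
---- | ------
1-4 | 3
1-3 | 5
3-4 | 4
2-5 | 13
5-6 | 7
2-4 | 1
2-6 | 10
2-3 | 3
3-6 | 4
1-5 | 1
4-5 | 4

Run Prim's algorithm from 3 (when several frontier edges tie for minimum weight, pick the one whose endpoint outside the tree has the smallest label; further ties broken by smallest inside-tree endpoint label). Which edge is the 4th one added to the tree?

Grow the tree from 3 using Prim:
Step 1: cheapest edge leaving the tree is 2-3 (3); add 2.
Step 2: cheapest edge leaving the tree is 2-4 (1); add 4.
Step 3: cheapest edge leaving the tree is 1-4 (3); add 1.
Step 4: cheapest edge leaving the tree is 1-5 (1); add 5.
Step 5: cheapest edge leaving the tree is 3-6 (4); add 6.
The 4th edge added is 1-5.

1-5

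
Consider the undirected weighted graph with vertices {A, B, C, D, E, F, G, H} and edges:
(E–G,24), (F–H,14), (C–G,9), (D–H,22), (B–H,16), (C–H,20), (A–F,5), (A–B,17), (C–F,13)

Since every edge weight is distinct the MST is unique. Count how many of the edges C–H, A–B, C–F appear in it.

1

Kruskal's algorithm — process edges by increasing weight (ties by edge label):
A–F (5): add — endpoints in different components.
C–G (9): add — endpoints in different components.
C–F (13): add — endpoints in different components.
F–H (14): add — endpoints in different components.
B–H (16): add — endpoints in different components.
A–B (17): skip — A and B already connected.
C–H (20): skip — C and H already connected.
D–H (22): add — endpoints in different components.
E–G (24): add — endpoints in different components.
MST edge set: {A–F, C–G, C–F, F–H, B–H, D–H, E–G}.
Of the listed edges, {C–F} are in the MST → 1.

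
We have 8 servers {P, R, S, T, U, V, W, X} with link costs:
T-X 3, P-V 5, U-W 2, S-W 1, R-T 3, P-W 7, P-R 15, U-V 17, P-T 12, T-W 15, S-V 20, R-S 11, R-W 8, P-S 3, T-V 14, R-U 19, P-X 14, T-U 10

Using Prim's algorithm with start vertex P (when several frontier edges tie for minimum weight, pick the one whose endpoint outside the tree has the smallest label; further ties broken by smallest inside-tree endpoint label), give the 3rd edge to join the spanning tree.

U-W

Prim's algorithm from P:
Step 1: cheapest edge leaving the tree is P-S (3); add S.
Step 2: cheapest edge leaving the tree is S-W (1); add W.
Step 3: cheapest edge leaving the tree is U-W (2); add U.
Step 4: cheapest edge leaving the tree is P-V (5); add V.
Step 5: cheapest edge leaving the tree is R-W (8); add R.
Step 6: cheapest edge leaving the tree is R-T (3); add T.
Step 7: cheapest edge leaving the tree is T-X (3); add X.
The 3rd edge added is U-W.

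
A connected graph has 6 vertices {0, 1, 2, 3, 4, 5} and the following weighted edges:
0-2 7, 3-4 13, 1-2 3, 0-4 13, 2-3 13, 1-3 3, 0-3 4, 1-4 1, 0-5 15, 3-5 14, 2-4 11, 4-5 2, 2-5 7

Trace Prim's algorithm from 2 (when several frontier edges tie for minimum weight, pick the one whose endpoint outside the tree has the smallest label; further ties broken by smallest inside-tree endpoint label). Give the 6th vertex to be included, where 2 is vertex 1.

Grow the tree from 2 using Prim:
Step 1: frontier [1-2 3, 0-2 7, 2-5 7, 2-4 11, 2-3 13] → take 1-2 (3); add 1.
Step 2: frontier [1-4 1, 1-3 3, 0-2 7, 2-5 7, 2-4 11, 2-3 13] → take 1-4 (1); add 4.
Step 3: frontier [1-3 3, 0-2 7, 2-5 7, 2-3 13, 4-5 2, 0-4 13, 3-4 13] → take 4-5 (2); add 5.
Step 4: frontier [1-3 3, 0-2 7, 2-3 13, 0-4 13, 3-4 13, 3-5 14, 0-5 15] → take 1-3 (3); add 3.
Step 5: frontier [0-2 7, 0-3 4, 0-4 13, 0-5 15] → take 0-3 (4); add 0.
Vertex order: 2, 1, 4, 5, 3, 0. The 6th vertex is 0.

0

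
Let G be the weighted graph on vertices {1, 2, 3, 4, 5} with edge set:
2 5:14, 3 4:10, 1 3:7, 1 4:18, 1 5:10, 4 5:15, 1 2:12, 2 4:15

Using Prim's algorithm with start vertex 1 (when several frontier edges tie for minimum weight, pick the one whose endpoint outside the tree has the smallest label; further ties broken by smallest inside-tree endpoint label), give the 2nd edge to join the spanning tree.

Prim's algorithm from 1:
Step 1: cheapest edge leaving the tree is 1 3 (7); add 3.
Step 2: cheapest edge leaving the tree is 3 4 (10); add 4.
Step 3: cheapest edge leaving the tree is 1 5 (10); add 5.
Step 4: cheapest edge leaving the tree is 1 2 (12); add 2.
The 2nd edge added is 3 4.

3-4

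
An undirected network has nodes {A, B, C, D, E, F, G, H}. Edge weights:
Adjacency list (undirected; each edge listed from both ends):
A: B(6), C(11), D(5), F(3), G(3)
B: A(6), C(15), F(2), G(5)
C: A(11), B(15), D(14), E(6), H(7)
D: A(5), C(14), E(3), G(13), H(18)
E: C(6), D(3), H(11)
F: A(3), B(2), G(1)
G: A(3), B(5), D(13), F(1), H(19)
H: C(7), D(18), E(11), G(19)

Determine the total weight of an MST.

Kruskal's algorithm — process edges by increasing weight (ties by edge label):
F—G (1): add — endpoints in different components.
B—F (2): add — endpoints in different components.
A—F (3): add — endpoints in different components.
A—G (3): skip — A and G already connected.
D—E (3): add — endpoints in different components.
A—D (5): add — endpoints in different components.
B—G (5): skip — B and G already connected.
A—B (6): skip — A and B already connected.
C—E (6): add — endpoints in different components.
C—H (7): add — endpoints in different components.
MST edges: F—G, B—F, A—F, D—E, A—D, C—E, C—H; total weight 1+2+3+3+5+6+7 = 27.

27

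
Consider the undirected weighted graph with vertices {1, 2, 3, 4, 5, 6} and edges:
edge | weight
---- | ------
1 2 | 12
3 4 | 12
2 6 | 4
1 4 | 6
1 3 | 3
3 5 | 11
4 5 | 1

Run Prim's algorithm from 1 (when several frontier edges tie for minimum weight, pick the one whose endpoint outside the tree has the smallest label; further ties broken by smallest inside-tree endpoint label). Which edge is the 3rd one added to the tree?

Grow the tree from 1 using Prim:
Step 1: cheapest edge leaving the tree is 1 3 (3); add 3.
Step 2: cheapest edge leaving the tree is 1 4 (6); add 4.
Step 3: cheapest edge leaving the tree is 4 5 (1); add 5.
Step 4: cheapest edge leaving the tree is 1 2 (12); add 2.
Step 5: cheapest edge leaving the tree is 2 6 (4); add 6.
The 3rd edge added is 4 5.

4-5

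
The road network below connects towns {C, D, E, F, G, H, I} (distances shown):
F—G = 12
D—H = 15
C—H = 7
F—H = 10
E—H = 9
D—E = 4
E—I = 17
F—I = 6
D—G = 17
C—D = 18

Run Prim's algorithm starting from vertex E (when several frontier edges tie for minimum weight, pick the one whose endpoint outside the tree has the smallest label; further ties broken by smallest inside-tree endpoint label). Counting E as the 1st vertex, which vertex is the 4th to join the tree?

Prim's algorithm from E:
Step 1: cheapest edge leaving the tree is D—E (4); add D.
Step 2: cheapest edge leaving the tree is E—H (9); add H.
Step 3: cheapest edge leaving the tree is C—H (7); add C.
Step 4: cheapest edge leaving the tree is F—H (10); add F.
Step 5: cheapest edge leaving the tree is F—I (6); add I.
Step 6: cheapest edge leaving the tree is F—G (12); add G.
Vertex order: E, D, H, C, F, I, G. The 4th vertex is C.

C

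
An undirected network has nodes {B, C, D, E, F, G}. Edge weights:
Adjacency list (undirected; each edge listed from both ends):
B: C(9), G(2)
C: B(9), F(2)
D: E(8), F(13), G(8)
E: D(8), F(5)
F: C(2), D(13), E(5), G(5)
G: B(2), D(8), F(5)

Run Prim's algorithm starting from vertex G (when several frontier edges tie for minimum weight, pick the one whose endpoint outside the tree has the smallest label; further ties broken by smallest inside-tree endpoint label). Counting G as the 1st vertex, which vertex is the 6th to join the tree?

Prim's algorithm from G:
Step 1: frontier [B-G 2, F-G 5, D-G 8] → take B-G (2); add B.
Step 2: frontier [B-C 9, F-G 5, D-G 8] → take F-G (5); add F.
Step 3: frontier [B-C 9, C-F 2, E-F 5, D-F 13, D-G 8] → take C-F (2); add C.
Step 4: frontier [E-F 5, D-F 13, D-G 8] → take E-F (5); add E.
Step 5: frontier [D-E 8, D-F 13, D-G 8] → take D-E (8); add D.
Vertex order: G, B, F, C, E, D. The 6th vertex is D.

D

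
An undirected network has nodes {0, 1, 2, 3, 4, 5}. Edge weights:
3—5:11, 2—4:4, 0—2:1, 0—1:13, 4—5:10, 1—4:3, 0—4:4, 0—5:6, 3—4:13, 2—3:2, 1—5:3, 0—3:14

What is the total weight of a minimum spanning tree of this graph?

13

Prim, starting at 5.
Step 1: cheapest edge leaving the tree is 1—5 (3); add 1.
Step 2: cheapest edge leaving the tree is 1—4 (3); add 4.
Step 3: cheapest edge leaving the tree is 0—4 (4); add 0.
Step 4: cheapest edge leaving the tree is 0—2 (1); add 2.
Step 5: cheapest edge leaving the tree is 2—3 (2); add 3.
MST edges: 1—5, 1—4, 0—4, 0—2, 2—3; total weight 3+3+4+1+2 = 13.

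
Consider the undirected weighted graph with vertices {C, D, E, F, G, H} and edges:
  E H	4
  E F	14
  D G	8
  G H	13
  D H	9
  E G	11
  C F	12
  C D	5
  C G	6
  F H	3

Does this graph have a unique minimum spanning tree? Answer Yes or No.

Yes

Sort edges by weight, then run Kruskal:
F H (3): add — endpoints in different components.
E H (4): add — endpoints in different components.
C D (5): add — endpoints in different components.
C G (6): add — endpoints in different components.
D G (8): skip — D and G already connected.
D H (9): add — endpoints in different components.
Every non-tree edge has weight strictly greater than the heaviest edge on the tree path between its endpoints, so the MST is unique.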